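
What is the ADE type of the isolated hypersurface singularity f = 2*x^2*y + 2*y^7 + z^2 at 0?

The Hessian of f at 0 is [[0, 0, 0], [0, 0, 0], [0, 0, 2]] with rank 1, so corank 2. A Groebner basis of the Jacobian ideal J(f) in C{x,y,z} is {x^2/7 + y^6, x^3, x*y, z}; counting standard monomials gives mu = 8. Corank 2; j^3 = 2*x^2*y has shape L^2 M (L != M), so D-series; mu = 8 gives D_8.

D_{8}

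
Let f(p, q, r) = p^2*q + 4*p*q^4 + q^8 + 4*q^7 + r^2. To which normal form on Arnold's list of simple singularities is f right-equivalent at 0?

D_9

The Hessian of f at 0 is [[0, 0, 0], [0, 0, 0], [0, 0, 2]] with rank 1, so corank 2. A Groebner basis of the Jacobian ideal J(f) in C{p,q,r} is {p^2*q^2, p^2*q + p^2/2 + p*q^3, p*q/2 + q^4, p^3, r}; counting standard monomials gives mu = 9. Corank 2; j^3 = p^2*q has shape L^2 M (L != M), so D-series; mu = 9 gives D_9.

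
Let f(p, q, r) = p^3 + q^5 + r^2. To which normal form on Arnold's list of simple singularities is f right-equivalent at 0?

E8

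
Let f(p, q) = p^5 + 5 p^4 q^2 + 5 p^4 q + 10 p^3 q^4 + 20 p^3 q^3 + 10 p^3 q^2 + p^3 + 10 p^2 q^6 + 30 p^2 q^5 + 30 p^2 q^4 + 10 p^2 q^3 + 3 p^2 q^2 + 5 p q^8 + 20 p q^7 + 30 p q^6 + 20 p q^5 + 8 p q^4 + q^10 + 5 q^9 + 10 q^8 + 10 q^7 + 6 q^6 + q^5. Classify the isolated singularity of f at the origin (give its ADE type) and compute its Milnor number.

Type E_8, Milnor number mu = 8.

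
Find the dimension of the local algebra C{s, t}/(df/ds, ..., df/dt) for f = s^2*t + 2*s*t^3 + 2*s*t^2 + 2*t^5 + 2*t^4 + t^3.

The Hessian of f at 0 has rank 0. Corank 2; j^3 = t*(s + t)^2 has shape L^2 M (L != M), so D-series; mu = 6 gives D_6.

6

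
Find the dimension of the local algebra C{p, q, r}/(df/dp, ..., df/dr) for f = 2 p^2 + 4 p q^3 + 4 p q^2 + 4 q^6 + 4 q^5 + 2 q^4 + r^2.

5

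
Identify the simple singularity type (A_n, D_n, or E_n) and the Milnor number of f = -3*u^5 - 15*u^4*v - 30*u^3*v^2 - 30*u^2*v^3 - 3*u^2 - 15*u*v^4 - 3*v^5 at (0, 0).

Type A4, Milnor number mu = 4.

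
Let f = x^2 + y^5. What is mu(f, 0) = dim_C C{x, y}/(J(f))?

4

The Hessian of f at 0 has rank 1. Corank 1: A-series; mu = 4 gives A_4.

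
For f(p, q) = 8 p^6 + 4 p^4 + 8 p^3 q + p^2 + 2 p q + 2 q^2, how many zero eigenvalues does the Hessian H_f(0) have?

The Hessian at 0 is [[2, 2], [2, 4]] of rank 2; hence corank 0.

0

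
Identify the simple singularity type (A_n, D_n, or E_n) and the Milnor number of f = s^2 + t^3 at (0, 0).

Type A_2, Milnor number mu = 2.

The Hessian of f at 0 is [[2, 0], [0, 0]] with rank 1, so corank 1. A Groebner basis of the Jacobian ideal J(f) in C{s,t} is {t^2, s}; counting standard monomials gives mu = 2. Corank 1: A-series; mu = 2 gives A_2.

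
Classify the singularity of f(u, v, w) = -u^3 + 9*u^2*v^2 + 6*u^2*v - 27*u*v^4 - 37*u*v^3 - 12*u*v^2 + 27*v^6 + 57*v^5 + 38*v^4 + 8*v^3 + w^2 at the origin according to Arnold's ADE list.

The Hessian of f at 0 has rank 1. Corank 2; j^3 = -(u - 2*v)^3 is a perfect cube, so E-series; the 4-jet and mu = 7 give E_7.

E_{7}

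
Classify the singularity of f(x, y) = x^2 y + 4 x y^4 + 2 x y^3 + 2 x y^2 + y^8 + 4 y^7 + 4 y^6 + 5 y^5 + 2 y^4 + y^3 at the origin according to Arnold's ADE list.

D9

The Hessian of f at 0 is [[0, 0], [0, 0]] with rank 0, so corank 2. A Groebner basis of the Jacobian ideal J(f) in C{x,y} is {x^2*y^2 - 7*x^2*y/6 - x^2/12 - 25*x*y^2/12 + x*y/6 - 7*y^3/12 + y^2/4, x^2*y/3 + x^2/6 + x*y^3 + 2*x*y^2/3 - x*y/12 - y^3/12 - y^2/4, x*y/2 + y^4 + y^3/2 + y^2/2, x^3 + 11*x^2*y/3 - 5*x^2/12 + 23*x*y^2/6 - 19*x*y/24 + 29*y^3/24 - 3*y^2/8}; counting standard monomials gives mu = 9. Corank 2; j^3 = y*(x + y)^2 has shape L^2 M (L != M), so D-series; mu = 9 gives D_9.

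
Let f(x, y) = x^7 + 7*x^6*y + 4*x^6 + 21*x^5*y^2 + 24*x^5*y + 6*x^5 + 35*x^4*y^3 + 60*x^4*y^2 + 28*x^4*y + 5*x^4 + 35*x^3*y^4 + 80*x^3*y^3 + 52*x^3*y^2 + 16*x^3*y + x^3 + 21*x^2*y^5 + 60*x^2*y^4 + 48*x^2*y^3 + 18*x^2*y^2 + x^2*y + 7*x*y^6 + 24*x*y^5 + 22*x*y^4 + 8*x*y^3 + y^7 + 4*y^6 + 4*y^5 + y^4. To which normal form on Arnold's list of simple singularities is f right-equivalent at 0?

The Hessian of f at 0 has rank 0. Corank 2; j^3 = x^2*(x + y) has shape L^2 M (L != M), so D-series; mu = 5 gives D_5.

D_5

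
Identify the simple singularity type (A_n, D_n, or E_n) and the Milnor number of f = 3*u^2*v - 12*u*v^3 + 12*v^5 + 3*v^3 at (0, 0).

Type D4, Milnor number mu = 4.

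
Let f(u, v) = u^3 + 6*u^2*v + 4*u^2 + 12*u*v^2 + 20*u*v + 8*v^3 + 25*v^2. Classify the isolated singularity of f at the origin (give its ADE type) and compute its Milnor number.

The Hessian of f at 0 is [[8, 20], [20, 50]] with rank 1, so corank 1. A Groebner basis of the Jacobian ideal J(f) in C{u,v} is {v^2, u + 5*v/2}; counting standard monomials gives mu = 2. Corank 1: A-series; mu = 2 gives A_2.

Type A_2, Milnor number mu = 2.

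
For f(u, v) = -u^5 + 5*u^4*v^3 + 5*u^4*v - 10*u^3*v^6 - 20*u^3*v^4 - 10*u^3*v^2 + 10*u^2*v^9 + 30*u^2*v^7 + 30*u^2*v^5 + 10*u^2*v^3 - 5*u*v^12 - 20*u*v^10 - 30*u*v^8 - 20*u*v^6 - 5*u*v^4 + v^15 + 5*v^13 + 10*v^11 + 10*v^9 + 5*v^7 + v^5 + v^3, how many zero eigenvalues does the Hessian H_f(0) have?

2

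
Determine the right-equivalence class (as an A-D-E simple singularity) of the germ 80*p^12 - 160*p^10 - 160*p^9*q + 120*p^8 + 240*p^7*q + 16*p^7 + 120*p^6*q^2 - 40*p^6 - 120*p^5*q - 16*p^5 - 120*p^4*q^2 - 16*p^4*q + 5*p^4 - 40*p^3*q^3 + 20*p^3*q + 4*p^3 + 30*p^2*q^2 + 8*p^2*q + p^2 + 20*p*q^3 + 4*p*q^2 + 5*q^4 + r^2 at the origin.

A3

The Hessian of f at 0 is [[2, 0, 0], [0, 0, 0], [0, 0, 2]] with rank 2, so corank 1. A Groebner basis of the Jacobian ideal J(f) in C{p,q,r} is {p^2, p*q, p/2 + q^2, r}; counting standard monomials gives mu = 3. Corank 1: A-series; mu = 3 gives A_3.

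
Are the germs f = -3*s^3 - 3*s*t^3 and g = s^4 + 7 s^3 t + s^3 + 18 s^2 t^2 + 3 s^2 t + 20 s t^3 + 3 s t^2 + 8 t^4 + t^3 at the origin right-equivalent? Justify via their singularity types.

The Hessian of f at 0 has rank 0. Corank 2; j^3 = -3*s^3 is a perfect cube, so E-series; the 4-jet and mu = 7 give E_7. The Hessian of g at 0 has rank 0. Corank 2; j^3 = (s + t)^3 is a perfect cube, so E-series; the 4-jet and mu = 7 give E_7. Both have type E_7, hence right-equivalent.

Yes.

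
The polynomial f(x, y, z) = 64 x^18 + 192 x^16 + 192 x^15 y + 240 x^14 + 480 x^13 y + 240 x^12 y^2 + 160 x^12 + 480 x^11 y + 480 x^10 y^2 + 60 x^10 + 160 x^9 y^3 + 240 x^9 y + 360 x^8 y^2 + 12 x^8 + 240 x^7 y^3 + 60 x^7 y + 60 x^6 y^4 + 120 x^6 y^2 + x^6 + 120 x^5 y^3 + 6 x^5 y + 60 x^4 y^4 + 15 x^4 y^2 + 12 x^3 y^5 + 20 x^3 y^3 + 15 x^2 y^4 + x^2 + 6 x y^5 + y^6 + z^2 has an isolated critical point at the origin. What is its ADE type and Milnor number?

Type A5, Milnor number mu = 5.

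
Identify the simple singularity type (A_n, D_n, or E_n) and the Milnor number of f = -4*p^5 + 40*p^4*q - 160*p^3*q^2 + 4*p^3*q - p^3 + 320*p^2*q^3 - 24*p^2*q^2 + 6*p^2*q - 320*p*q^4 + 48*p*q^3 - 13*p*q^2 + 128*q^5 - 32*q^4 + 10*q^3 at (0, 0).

Type D_4, Milnor number mu = 4.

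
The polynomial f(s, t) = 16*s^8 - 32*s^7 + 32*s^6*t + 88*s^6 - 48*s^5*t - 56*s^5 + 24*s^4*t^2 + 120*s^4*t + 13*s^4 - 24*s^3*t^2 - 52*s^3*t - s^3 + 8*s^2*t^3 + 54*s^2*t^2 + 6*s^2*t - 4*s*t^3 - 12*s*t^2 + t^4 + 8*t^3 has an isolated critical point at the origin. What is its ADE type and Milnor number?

Type E_{6}, Milnor number mu = 6.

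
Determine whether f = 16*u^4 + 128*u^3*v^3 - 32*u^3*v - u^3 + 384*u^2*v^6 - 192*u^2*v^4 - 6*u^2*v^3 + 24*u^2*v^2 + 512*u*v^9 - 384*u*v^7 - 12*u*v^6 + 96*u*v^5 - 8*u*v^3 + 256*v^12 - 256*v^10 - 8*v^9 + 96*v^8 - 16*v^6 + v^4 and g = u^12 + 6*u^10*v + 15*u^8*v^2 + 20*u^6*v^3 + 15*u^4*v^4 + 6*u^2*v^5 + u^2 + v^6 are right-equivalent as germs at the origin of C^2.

No.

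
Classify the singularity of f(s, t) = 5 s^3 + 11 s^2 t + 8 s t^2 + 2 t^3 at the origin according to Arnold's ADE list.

The Hessian of f at 0 is [[0, 0], [0, 0]] with rank 0, so corank 2. A Groebner basis of the Jacobian ideal J(f) in C{s,t} is {t^3, s^2 + 2*t^2, s*t - t^2}; counting standard monomials gives mu = 4. Corank 2; j^3 = (s + t)*(5*s^2 + 6*s*t + 2*t^2) splits into three distinct lines over C (the quadratic factor has nonzero discriminant), so D_4.

D4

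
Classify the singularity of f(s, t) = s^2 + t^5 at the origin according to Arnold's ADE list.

The Hessian of f at 0 has rank 1. Corank 1: A-series; mu = 4 gives A_4.

A_4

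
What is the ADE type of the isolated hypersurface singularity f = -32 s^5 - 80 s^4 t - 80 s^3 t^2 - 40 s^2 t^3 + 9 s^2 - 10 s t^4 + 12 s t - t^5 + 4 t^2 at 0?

A_{4}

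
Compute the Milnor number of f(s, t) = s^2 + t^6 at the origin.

5

The Hessian of f at 0 is [[2, 0], [0, 0]] with rank 1, so corank 1. A Groebner basis of the Jacobian ideal J(f) in C{s,t} is {t^5, s}; counting standard monomials gives mu = 5. Corank 1: A-series; mu = 5 gives A_5.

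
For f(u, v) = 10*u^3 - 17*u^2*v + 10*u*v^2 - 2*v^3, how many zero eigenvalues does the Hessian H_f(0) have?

The Hessian at 0 is [[0, 0], [0, 0]] of rank 0; hence corank 2.

2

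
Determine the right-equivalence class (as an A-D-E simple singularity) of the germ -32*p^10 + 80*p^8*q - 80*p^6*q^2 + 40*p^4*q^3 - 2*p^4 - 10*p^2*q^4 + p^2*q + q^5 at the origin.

D_{6}

The Hessian of f at 0 has rank 0. Corank 2; j^3 = p^2*q has shape L^2 M (L != M), so D-series; mu = 6 gives D_6.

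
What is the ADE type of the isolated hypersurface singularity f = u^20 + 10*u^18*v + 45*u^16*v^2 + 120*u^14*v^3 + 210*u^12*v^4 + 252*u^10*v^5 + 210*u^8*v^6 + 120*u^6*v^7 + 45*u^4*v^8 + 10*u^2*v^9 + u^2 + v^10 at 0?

A_9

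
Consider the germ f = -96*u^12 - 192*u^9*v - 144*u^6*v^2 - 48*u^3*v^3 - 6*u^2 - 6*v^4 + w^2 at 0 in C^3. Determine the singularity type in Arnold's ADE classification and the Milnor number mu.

The Hessian of f at 0 is [[-12, 0, 0], [0, 0, 0], [0, 0, 2]] with rank 2, so corank 1. A Groebner basis of the Jacobian ideal J(f) in C{u,v,w} is {v^3, u, w}; counting standard monomials gives mu = 3. Corank 1: A-series; mu = 3 gives A_3.

Type A_3, Milnor number mu = 3.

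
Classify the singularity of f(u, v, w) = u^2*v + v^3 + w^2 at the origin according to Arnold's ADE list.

The Hessian of f at 0 has rank 1. Corank 2; j^3 = v*(u^2 + v^2) splits into three distinct lines over C (the quadratic factor has nonzero discriminant), so D_4.

D_{4}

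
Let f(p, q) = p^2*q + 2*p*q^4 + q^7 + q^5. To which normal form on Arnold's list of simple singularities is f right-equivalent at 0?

D6

The Hessian of f at 0 has rank 0. Corank 2; j^3 = p^2*q has shape L^2 M (L != M), so D-series; mu = 6 gives D_6.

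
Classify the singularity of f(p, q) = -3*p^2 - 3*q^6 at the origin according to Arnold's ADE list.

A5

The Hessian of f at 0 is [[-6, 0], [0, 0]] with rank 1, so corank 1. A Groebner basis of the Jacobian ideal J(f) in C{p,q} is {q^5, p}; counting standard monomials gives mu = 5. Corank 1: A-series; mu = 5 gives A_5.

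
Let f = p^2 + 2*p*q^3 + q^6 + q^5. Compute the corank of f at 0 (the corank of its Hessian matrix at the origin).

Hessian at 0 has rank 1.

1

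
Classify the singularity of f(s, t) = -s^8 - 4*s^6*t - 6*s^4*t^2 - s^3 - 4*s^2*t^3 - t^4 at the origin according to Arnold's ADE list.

E_{6}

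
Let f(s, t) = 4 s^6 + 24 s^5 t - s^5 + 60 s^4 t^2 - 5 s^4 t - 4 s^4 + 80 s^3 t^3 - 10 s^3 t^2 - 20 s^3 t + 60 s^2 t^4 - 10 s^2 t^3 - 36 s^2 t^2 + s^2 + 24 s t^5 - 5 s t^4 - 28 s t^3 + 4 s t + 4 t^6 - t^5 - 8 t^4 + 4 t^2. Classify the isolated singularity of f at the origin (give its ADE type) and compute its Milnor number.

Type A_{4}, Milnor number mu = 4.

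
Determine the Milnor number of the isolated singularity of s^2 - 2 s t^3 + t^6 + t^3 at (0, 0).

2

The Hessian of f at 0 is [[2, 0], [0, 0]] with rank 1, so corank 1. A Groebner basis of the Jacobian ideal J(f) in C{s,t} is {t^2, s}; counting standard monomials gives mu = 2. Corank 1: A-series; mu = 2 gives A_2.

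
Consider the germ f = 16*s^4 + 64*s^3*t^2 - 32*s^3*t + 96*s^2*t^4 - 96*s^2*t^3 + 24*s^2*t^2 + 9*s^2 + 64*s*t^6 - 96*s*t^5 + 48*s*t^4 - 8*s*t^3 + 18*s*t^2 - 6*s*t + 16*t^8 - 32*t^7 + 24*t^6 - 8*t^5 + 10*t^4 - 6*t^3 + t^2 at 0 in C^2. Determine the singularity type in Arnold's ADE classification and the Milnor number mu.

Type A3, Milnor number mu = 3.

The Hessian of f at 0 is [[18, -6], [-6, 2]] with rank 1, so corank 1. A Groebner basis of the Jacobian ideal J(f) in C{s,t} is {s^2 + s/9 - t/27, s*t + s/3 - t/9, s + t^2 - t/3}; counting standard monomials gives mu = 3. Corank 1: A-series; mu = 3 gives A_3.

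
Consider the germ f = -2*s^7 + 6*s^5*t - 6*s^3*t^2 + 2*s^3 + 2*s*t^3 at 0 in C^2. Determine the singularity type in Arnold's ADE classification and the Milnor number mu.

Type E_7, Milnor number mu = 7.

The Hessian of f at 0 is [[0, 0], [0, 0]] with rank 0, so corank 2. A Groebner basis of the Jacobian ideal J(f) in C{s,t} is {s^3, s*t^2, 3*s^2 + t^3}; counting standard monomials gives mu = 7. Corank 2; j^3 = 2*s^3 is a perfect cube, so E-series; the 4-jet and mu = 7 give E_7.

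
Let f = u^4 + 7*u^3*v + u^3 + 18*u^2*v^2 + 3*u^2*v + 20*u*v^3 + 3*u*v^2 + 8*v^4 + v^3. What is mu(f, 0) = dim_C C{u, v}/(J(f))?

7

The Hessian of f at 0 is [[0, 0], [0, 0]] with rank 0, so corank 2. A Groebner basis of the Jacobian ideal J(f) in C{u,v} is {3*u^2 + 6*u*v + v^4 + v^3 + 3*v^2, u^3 + 9*u^2 + 18*u*v + 4*v^3 + 9*v^2, u^2*v - 5*u^2 - 10*u*v - 8*v^3/3 - 5*v^2, 2*u^2 + u*v^2 + 4*u*v + 5*v^3/3 + 2*v^2}; counting standard monomials gives mu = 7. Corank 2; j^3 = (u + v)^3 is a perfect cube, so E-series; the 4-jet and mu = 7 give E_7.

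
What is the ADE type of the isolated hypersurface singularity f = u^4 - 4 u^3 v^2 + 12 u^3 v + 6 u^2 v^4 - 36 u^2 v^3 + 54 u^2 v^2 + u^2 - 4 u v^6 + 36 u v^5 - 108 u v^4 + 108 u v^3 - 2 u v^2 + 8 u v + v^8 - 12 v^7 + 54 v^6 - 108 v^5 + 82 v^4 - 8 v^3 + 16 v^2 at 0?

The Hessian of f at 0 is [[2, 8], [8, 32]] with rank 1, so corank 1. A Groebner basis of the Jacobian ideal J(f) in C{u,v} is {u^2 - 16*u - 64*v, u*v + 4*u + 16*v, -u + v^2 - 4*v}; counting standard monomials gives mu = 3. Corank 1: A-series; mu = 3 gives A_3.

A_3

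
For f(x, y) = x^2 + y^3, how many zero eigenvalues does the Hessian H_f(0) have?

1

Hessian at 0 has rank 1.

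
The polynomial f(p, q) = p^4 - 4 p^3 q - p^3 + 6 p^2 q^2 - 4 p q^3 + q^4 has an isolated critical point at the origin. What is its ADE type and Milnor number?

The Hessian of f at 0 is [[0, 0], [0, 0]] with rank 0, so corank 2. A Groebner basis of the Jacobian ideal J(f) in C{p,q} is {q^4, p*q^2 - q^3/3, p^2}; counting standard monomials gives mu = 6. Corank 2; j^3 = -p^3 is a perfect cube, so E-series; the 4-jet and mu = 6 give E_6.

Type E6, Milnor number mu = 6.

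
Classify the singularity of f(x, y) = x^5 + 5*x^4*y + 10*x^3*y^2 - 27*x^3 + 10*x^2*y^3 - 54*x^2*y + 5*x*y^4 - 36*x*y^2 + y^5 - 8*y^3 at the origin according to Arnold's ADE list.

E_8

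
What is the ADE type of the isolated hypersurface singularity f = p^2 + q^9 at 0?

A_8

The Hessian of f at 0 has rank 1. Corank 1: A-series; mu = 8 gives A_8.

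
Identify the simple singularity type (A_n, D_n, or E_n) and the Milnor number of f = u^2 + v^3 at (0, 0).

The Hessian of f at 0 has rank 1. Corank 1: A-series; mu = 2 gives A_2.

Type A_{2}, Milnor number mu = 2.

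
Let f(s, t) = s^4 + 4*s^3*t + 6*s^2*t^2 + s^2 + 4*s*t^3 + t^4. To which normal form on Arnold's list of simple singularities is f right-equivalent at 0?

A3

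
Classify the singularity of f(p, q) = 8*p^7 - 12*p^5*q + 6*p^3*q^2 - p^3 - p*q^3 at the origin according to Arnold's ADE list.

E_7

The Hessian of f at 0 is [[0, 0], [0, 0]] with rank 0, so corank 2. A Groebner basis of the Jacobian ideal J(f) in C{p,q} is {p^3, p*q^2, 3*p^2 + q^3}; counting standard monomials gives mu = 7. Corank 2; j^3 = -p^3 is a perfect cube, so E-series; the 4-jet and mu = 7 give E_7.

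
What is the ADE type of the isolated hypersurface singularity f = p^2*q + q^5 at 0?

The Hessian of f at 0 is [[0, 0], [0, 0]] with rank 0, so corank 2. A Groebner basis of the Jacobian ideal J(f) in C{p,q} is {p^2/5 + q^4, p^3, p*q}; counting standard monomials gives mu = 6. Corank 2; j^3 = p^2*q has shape L^2 M (L != M), so D-series; mu = 6 gives D_6.

D_{6}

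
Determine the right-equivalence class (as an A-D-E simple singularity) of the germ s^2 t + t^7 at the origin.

D_{8}

The Hessian of f at 0 has rank 0. Corank 2; j^3 = s^2*t has shape L^2 M (L != M), so D-series; mu = 8 gives D_8.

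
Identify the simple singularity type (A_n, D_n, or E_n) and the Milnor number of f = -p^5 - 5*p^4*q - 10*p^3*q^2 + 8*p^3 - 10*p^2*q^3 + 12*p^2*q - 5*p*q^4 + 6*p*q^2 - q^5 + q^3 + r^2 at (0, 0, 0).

Type E_{8}, Milnor number mu = 8.

The Hessian of f at 0 has rank 1. Corank 2; j^3 = (2*p + q)^3 is a perfect cube, so E-series; the 5-jet and mu = 8 give E_8.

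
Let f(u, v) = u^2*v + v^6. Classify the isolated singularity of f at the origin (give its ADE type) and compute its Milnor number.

The Hessian of f at 0 has rank 0. Corank 2; j^3 = u^2*v has shape L^2 M (L != M), so D-series; mu = 7 gives D_7.

Type D7, Milnor number mu = 7.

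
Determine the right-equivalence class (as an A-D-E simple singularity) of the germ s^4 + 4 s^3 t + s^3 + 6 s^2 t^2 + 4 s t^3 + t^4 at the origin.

E_6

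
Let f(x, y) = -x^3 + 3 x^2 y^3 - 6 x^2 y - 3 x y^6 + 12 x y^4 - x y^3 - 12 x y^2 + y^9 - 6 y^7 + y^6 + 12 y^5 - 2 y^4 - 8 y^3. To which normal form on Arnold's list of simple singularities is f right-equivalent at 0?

E_7

The Hessian of f at 0 is [[0, 0], [0, 0]] with rank 0, so corank 2. A Groebner basis of the Jacobian ideal J(f) in C{x,y} is {x^3 + 6*x^2*y + 48*x^2 + 192*x*y + 192*y^2, -6*x^2 + x*y^2 - 24*x*y - 24*y^2, 3*x^2 + 12*x*y + y^3 + 12*y^2}; counting standard monomials gives mu = 7. Corank 2; j^3 = -(x + 2*y)^3 is a perfect cube, so E-series; the 4-jet and mu = 7 give E_7.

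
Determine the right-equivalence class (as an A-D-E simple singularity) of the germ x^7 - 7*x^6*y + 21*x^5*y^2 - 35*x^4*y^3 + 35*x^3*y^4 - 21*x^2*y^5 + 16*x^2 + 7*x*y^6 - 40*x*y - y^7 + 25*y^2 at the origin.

A_6

The Hessian of f at 0 is [[32, -40], [-40, 50]] with rank 1, so corank 1. A Groebner basis of the Jacobian ideal J(f) in C{x,y} is {y^6, x - 5*y/4}; counting standard monomials gives mu = 6. Corank 1: A-series; mu = 6 gives A_6.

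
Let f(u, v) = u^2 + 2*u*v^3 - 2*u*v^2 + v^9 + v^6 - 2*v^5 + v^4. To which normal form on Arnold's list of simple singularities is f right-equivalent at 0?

A_8

The Hessian of f at 0 is [[2, 0], [0, 0]] with rank 1, so corank 1. A Groebner basis of the Jacobian ideal J(f) in C{u,v} is {u^2*v^2 + 2*u^2*v + 3*u^2 - 4*u*v^2 - u*v - u + v^2, u^3 + 3*u^2*v + 5*u^2 - 7*u*v^2 - 2*u*v - 2*u + 2*v^2, u + v^3 - v^2}; counting standard monomials gives mu = 8. Corank 1: A-series; mu = 8 gives A_8.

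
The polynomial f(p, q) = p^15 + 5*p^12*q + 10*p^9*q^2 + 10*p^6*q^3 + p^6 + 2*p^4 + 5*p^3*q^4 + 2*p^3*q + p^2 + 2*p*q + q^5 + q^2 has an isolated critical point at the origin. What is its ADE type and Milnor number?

Type A_4, Milnor number mu = 4.

The Hessian of f at 0 has rank 1. Corank 1: A-series; mu = 4 gives A_4.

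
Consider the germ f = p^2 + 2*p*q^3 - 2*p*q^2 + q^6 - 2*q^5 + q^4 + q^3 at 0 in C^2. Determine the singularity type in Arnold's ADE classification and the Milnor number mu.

The Hessian of f at 0 is [[2, 0], [0, 0]] with rank 1, so corank 1. A Groebner basis of the Jacobian ideal J(f) in C{p,q} is {q^2, p}; counting standard monomials gives mu = 2. Corank 1: A-series; mu = 2 gives A_2.

Type A_{2}, Milnor number mu = 2.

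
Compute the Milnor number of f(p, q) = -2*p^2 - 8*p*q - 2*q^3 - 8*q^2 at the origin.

2

The Hessian of f at 0 is [[-4, -8], [-8, -16]] with rank 1, so corank 1. A Groebner basis of the Jacobian ideal J(f) in C{p,q} is {q^2, p + 2*q}; counting standard monomials gives mu = 2. Corank 1: A-series; mu = 2 gives A_2.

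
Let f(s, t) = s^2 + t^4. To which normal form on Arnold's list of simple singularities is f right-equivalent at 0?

The Hessian of f at 0 is [[2, 0], [0, 0]] with rank 1, so corank 1. A Groebner basis of the Jacobian ideal J(f) in C{s,t} is {t^3, s}; counting standard monomials gives mu = 3. Corank 1: A-series; mu = 3 gives A_3.

A3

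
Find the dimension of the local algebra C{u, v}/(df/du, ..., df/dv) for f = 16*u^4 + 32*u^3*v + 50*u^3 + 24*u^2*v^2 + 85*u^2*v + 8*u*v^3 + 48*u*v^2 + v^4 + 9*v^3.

5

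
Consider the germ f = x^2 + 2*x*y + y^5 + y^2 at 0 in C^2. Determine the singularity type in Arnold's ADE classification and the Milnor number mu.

Type A_4, Milnor number mu = 4.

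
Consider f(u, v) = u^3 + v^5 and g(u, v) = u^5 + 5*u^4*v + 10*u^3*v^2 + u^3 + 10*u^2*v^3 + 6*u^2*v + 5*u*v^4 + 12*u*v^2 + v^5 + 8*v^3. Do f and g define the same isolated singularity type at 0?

The Hessian of f at 0 has rank 0. Corank 2; j^3 = u^3 is a perfect cube, so E-series; the 5-jet and mu = 8 give E_8. The Hessian of g at 0 has rank 0. Corank 2; j^3 = (u + 2*v)^3 is a perfect cube, so E-series; the 5-jet and mu = 8 give E_8. Both have type E_8, hence right-equivalent.

Yes.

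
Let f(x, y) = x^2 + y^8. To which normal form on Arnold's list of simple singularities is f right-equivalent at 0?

A_7

The Hessian of f at 0 is [[2, 0], [0, 0]] with rank 1, so corank 1. A Groebner basis of the Jacobian ideal J(f) in C{x,y} is {y^7, x}; counting standard monomials gives mu = 7. Corank 1: A-series; mu = 7 gives A_7.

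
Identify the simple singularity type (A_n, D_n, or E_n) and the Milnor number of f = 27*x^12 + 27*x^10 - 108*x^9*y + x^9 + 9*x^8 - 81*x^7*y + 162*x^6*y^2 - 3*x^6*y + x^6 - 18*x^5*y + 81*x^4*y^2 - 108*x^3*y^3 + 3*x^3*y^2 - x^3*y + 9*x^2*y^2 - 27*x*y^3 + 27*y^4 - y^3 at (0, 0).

Type E7, Milnor number mu = 7.

The Hessian of f at 0 is [[0, 0], [0, 0]] with rank 0, so corank 2. A Groebner basis of the Jacobian ideal J(f) in C{x,y} is {x^3 - 27*x*y^2 + 3*y^2, x^2*y - 6*x*y^2, y^3}; counting standard monomials gives mu = 7. Corank 2; j^3 = -y^3 is a perfect cube, so E-series; the 4-jet and mu = 7 give E_7.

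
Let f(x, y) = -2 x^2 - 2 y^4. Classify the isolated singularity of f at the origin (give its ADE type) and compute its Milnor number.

Type A3, Milnor number mu = 3.

The Hessian of f at 0 has rank 1. Corank 1: A-series; mu = 3 gives A_3.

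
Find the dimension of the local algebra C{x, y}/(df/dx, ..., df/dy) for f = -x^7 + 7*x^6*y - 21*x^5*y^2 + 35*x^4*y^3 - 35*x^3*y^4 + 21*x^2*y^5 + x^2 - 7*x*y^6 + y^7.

6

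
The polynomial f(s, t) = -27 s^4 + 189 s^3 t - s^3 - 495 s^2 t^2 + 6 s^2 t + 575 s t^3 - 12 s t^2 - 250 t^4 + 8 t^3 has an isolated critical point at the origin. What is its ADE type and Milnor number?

Type E_{7}, Milnor number mu = 7.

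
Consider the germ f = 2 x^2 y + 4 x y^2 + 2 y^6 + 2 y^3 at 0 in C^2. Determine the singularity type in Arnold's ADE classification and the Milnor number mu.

Type D_7, Milnor number mu = 7.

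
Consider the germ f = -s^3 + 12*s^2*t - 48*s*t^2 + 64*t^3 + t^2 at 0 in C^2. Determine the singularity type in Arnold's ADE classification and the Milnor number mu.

Type A_2, Milnor number mu = 2.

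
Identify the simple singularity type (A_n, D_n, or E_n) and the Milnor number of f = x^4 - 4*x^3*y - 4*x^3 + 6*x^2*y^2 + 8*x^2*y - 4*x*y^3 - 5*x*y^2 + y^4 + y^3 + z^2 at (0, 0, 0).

Type D_5, Milnor number mu = 5.

The Hessian of f at 0 is [[0, 0, 0], [0, 0, 0], [0, 0, 2]] with rank 1, so corank 2. A Groebner basis of the Jacobian ideal J(f) in C{x,y,z} is {x*y^2 + 2*x*y - y^2, 4*x*y + y^3 - 2*y^2, x^2 - 3*x*y/2 + y^2/2, z}; counting standard monomials gives mu = 5. Corank 2; j^3 = -(x - y)*(2*x - y)^2 has shape L^2 M (L != M), so D-series; mu = 5 gives D_5.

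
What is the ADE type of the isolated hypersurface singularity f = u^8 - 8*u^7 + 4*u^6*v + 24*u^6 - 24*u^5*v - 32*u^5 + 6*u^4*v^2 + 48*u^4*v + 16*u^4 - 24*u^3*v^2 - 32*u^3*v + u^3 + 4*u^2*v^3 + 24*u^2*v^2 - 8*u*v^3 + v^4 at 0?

The Hessian of f at 0 has rank 0. Corank 2; j^3 = u^3 is a perfect cube, so E-series; the 4-jet and mu = 6 give E_6.

E_{6}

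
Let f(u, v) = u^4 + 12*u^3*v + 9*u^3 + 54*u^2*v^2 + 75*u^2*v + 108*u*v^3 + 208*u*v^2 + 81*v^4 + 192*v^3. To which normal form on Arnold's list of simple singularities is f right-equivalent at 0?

The Hessian of f at 0 is [[0, 0], [0, 0]] with rank 0, so corank 2. A Groebner basis of the Jacobian ideal J(f) in C{u,v} is {u*v^2 + 54*u*v + 144*v^2, -81*u*v/4 + v^3 - 54*v^2, u^2 + 17*u*v/3 + 8*v^2}; counting standard monomials gives mu = 5. Corank 2; j^3 = (u + 3*v)*(3*u + 8*v)^2 has shape L^2 M (L != M), so D-series; mu = 5 gives D_5.

D5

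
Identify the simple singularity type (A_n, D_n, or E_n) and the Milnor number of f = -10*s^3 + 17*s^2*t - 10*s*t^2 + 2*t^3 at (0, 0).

Type D4, Milnor number mu = 4.

The Hessian of f at 0 has rank 0. Corank 2; j^3 = -(2*s - t)*(5*s^2 - 6*s*t + 2*t^2) splits into three distinct lines over C (the quadratic factor has nonzero discriminant), so D_4.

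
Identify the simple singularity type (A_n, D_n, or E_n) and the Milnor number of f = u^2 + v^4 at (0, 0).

The Hessian of f at 0 has rank 1. Corank 1: A-series; mu = 3 gives A_3.

Type A_3, Milnor number mu = 3.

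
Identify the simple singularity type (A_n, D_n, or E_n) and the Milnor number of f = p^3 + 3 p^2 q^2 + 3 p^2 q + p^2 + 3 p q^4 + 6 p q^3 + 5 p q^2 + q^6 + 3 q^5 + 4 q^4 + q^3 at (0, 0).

The Hessian of f at 0 has rank 1. Corank 1: A-series; mu = 2 gives A_2.

Type A_2, Milnor number mu = 2.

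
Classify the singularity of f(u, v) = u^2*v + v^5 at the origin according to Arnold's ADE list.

D6

The Hessian of f at 0 is [[0, 0], [0, 0]] with rank 0, so corank 2. A Groebner basis of the Jacobian ideal J(f) in C{u,v} is {u^2/5 + v^4, u^3, u*v}; counting standard monomials gives mu = 6. Corank 2; j^3 = u^2*v has shape L^2 M (L != M), so D-series; mu = 6 gives D_6.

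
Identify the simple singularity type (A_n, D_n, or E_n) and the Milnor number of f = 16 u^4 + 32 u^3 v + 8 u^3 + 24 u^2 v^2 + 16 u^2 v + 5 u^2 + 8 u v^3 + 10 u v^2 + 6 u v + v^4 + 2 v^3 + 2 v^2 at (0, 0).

Type A_{1}, Milnor number mu = 1.

The Hessian of f at 0 has rank 2. Corank 0: nondegenerate Morse point, so A_1.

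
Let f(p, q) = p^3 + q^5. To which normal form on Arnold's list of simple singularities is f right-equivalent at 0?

E_8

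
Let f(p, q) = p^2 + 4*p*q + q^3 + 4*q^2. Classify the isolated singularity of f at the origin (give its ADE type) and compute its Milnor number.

The Hessian of f at 0 has rank 1. Corank 1: A-series; mu = 2 gives A_2.

Type A_{2}, Milnor number mu = 2.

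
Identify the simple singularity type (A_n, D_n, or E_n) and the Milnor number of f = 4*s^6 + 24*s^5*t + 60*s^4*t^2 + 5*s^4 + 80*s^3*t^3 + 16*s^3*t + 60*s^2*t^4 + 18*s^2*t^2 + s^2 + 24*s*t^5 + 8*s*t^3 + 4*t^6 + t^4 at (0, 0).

Type A3, Milnor number mu = 3.

The Hessian of f at 0 has rank 1. Corank 1: A-series; mu = 3 gives A_3.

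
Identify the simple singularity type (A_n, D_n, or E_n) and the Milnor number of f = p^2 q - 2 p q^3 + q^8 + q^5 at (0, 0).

Type D9, Milnor number mu = 9.

The Hessian of f at 0 has rank 0. Corank 2; j^3 = p^2*q has shape L^2 M (L != M), so D-series; mu = 9 gives D_9.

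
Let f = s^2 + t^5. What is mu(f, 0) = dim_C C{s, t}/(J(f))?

4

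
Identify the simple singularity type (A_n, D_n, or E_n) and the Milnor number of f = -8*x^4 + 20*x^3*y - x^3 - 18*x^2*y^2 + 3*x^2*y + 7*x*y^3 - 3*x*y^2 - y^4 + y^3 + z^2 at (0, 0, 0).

The Hessian of f at 0 has rank 1. Corank 2; j^3 = -(x - y)^3 is a perfect cube, so E-series; the 4-jet and mu = 7 give E_7.

Type E_{7}, Milnor number mu = 7.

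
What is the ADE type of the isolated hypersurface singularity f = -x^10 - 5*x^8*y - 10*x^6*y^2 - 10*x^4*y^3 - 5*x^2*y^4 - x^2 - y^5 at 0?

A4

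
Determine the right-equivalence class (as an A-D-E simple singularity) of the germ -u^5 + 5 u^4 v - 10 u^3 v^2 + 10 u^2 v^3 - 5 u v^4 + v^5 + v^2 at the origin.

A_{4}

The Hessian of f at 0 is [[0, 0], [0, 2]] with rank 1, so corank 1. A Groebner basis of the Jacobian ideal J(f) in C{u,v} is {u^4, v}; counting standard monomials gives mu = 4. Corank 1: A-series; mu = 4 gives A_4.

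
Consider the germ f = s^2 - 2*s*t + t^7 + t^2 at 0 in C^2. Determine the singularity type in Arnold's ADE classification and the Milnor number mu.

Type A6, Milnor number mu = 6.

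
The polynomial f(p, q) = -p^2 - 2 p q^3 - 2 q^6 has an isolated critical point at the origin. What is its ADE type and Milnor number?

Type A_{5}, Milnor number mu = 5.

The Hessian of f at 0 has rank 1. Corank 1: A-series; mu = 5 gives A_5.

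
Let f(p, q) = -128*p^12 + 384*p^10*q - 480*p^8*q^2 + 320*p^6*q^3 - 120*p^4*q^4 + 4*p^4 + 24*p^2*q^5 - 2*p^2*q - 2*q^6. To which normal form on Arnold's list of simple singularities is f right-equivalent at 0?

D_7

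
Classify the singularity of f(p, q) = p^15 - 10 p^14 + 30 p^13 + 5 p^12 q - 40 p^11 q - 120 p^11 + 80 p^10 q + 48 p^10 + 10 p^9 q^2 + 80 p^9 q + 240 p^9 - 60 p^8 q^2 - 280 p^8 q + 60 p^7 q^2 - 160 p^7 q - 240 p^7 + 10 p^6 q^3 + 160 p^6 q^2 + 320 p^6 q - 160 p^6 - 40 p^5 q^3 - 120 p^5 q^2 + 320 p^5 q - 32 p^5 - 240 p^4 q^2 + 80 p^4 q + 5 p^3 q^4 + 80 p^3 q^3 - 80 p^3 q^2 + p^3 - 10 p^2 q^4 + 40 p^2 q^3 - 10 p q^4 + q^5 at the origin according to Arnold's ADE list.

E_{8}

The Hessian of f at 0 has rank 0. Corank 2; j^3 = p^3 is a perfect cube, so E-series; the 5-jet and mu = 8 give E_8.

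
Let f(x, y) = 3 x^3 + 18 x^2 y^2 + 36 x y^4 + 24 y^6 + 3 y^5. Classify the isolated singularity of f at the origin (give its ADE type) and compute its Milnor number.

Type E_8, Milnor number mu = 8.

The Hessian of f at 0 is [[0, 0], [0, 0]] with rank 0, so corank 2. A Groebner basis of the Jacobian ideal J(f) in C{x,y} is {y^4, x^3, x^2/4 + x*y^2}; counting standard monomials gives mu = 8. Corank 2; j^3 = 3*x^3 is a perfect cube, so E-series; the 5-jet and mu = 8 give E_8.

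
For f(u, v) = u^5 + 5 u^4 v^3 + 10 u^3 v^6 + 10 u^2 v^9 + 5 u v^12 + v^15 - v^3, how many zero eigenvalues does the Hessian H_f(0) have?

Hessian at 0 has rank 0.

2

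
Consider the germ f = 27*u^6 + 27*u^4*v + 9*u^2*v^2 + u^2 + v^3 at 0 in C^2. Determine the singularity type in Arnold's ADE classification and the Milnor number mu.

Type A_2, Milnor number mu = 2.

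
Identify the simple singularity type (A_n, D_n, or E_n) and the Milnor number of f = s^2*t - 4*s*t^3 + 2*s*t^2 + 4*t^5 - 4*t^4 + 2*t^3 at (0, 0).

The Hessian of f at 0 has rank 0. Corank 2; j^3 = t*(s^2 + 2*s*t + 2*t^2) splits into three distinct lines over C (the quadratic factor has nonzero discriminant), so D_4.

Type D_4, Milnor number mu = 4.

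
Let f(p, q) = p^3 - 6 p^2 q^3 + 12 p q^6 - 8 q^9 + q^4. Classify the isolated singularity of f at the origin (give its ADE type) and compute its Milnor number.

Type E_6, Milnor number mu = 6.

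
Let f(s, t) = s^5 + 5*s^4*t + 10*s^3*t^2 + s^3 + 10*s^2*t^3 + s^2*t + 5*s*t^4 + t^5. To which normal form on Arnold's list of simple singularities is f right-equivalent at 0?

D6

The Hessian of f at 0 has rank 0. Corank 2; j^3 = s^2*(s + t) has shape L^2 M (L != M), so D-series; mu = 6 gives D_6.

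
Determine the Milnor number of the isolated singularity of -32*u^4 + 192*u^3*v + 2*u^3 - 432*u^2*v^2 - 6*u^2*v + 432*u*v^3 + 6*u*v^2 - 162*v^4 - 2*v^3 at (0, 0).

The Hessian of f at 0 has rank 0. Corank 2; j^3 = 2*(u - v)^3 is a perfect cube, so E-series; the 4-jet and mu = 6 give E_6.

6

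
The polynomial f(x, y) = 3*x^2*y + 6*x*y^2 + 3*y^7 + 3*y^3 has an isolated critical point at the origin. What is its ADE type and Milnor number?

The Hessian of f at 0 has rank 0. Corank 2; j^3 = 3*y*(x + y)^2 has shape L^2 M (L != M), so D-series; mu = 8 gives D_8.

Type D_8, Milnor number mu = 8.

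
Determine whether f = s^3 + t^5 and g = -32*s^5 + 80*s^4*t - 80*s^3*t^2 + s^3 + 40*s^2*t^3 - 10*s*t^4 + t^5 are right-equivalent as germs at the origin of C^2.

The Hessian of f at 0 is [[0, 0], [0, 0]] with rank 0, so corank 2. A Groebner basis of the Jacobian ideal J(f) in C{s,t} is {t^4, s^2}; counting standard monomials gives mu = 8. Corank 2; j^3 = s^3 is a perfect cube, so E-series; the 5-jet and mu = 8 give E_8. The Hessian of g at 0 is [[0, 0], [0, 0]] with rank 0, so corank 2. A Groebner basis of the Jacobian ideal J(g) in C{s,t} is {t^5, s*t^3 - t^4/8, s^2}; counting standard monomials gives mu = 8. Corank 2; j^3 = s^3 is a perfect cube, so E-series; the 5-jet and mu = 8 give E_8. Both have type E_8, hence right-equivalent.

Yes.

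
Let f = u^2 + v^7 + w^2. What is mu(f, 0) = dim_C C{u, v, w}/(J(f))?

6

The Hessian of f at 0 has rank 2. Corank 1: A-series; mu = 6 gives A_6.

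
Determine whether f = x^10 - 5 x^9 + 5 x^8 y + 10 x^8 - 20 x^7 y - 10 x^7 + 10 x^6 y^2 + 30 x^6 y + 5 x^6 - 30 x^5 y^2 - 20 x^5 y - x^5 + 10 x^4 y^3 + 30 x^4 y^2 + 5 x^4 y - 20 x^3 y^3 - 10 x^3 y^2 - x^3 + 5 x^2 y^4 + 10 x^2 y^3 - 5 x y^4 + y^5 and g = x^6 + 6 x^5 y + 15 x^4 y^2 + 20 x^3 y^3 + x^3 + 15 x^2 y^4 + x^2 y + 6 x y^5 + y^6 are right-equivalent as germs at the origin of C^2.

No.

The Hessian of f at 0 is [[0, 0], [0, 0]] with rank 0, so corank 2. A Groebner basis of the Jacobian ideal J(f) in C{x,y} is {y^5, x*y^3 - y^4/4, x^2}; counting standard monomials gives mu = 8. Corank 2; j^3 = -x^3 is a perfect cube, so E-series; the 5-jet and mu = 8 give E_8. The Hessian of g at 0 is [[0, 0], [0, 0]] with rank 0, so corank 2. A Groebner basis of the Jacobian ideal J(g) in C{x,y} is {-x*y/6 + y^5, x*y^2, x^2 + x*y}; counting standard monomials gives mu = 7. Corank 2; j^3 = x^2*(x + y) has shape L^2 M (L != M), so D-series; mu = 7 gives D_7. f is E_8 but g is D_7, hence not right-equivalent.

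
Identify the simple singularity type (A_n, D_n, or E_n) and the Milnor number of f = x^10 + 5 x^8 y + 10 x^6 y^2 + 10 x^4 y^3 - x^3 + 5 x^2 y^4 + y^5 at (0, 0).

Type E_8, Milnor number mu = 8.

The Hessian of f at 0 has rank 0. Corank 2; j^3 = -x^3 is a perfect cube, so E-series; the 5-jet and mu = 8 give E_8.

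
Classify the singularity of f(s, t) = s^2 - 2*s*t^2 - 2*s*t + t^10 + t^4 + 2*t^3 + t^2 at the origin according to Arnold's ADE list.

The Hessian of f at 0 has rank 1. Corank 1: A-series; mu = 9 gives A_9.

A_9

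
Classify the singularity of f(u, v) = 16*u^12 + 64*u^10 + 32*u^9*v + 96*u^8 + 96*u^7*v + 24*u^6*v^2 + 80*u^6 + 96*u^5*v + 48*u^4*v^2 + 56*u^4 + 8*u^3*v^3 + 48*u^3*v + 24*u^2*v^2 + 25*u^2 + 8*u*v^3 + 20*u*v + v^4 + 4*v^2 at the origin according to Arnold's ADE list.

The Hessian of f at 0 is [[50, 20], [20, 8]] with rank 1, so corank 1. A Groebner basis of the Jacobian ideal J(f) in C{u,v} is {v^3, u + 2*v/5}; counting standard monomials gives mu = 3. Corank 1: A-series; mu = 3 gives A_3.

A3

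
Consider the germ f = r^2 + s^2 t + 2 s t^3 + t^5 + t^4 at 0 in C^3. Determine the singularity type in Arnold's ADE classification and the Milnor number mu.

Type D_{5}, Milnor number mu = 5.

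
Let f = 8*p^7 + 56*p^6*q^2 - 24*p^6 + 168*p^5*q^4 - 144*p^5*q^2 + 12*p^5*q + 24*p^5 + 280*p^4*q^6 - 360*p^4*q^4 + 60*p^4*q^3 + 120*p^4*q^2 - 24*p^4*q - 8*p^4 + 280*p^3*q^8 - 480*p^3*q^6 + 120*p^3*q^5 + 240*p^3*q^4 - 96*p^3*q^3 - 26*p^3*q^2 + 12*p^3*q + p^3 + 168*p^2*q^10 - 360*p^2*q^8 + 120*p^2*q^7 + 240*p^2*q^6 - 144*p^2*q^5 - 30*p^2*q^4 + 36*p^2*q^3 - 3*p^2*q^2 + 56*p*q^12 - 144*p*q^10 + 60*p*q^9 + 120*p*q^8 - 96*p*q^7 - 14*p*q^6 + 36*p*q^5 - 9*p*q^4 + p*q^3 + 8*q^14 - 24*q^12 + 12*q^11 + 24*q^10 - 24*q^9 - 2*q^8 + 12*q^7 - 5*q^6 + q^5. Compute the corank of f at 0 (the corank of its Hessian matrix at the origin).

2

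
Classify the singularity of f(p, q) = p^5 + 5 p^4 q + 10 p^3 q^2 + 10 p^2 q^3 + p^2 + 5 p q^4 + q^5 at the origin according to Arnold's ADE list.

A_{4}

The Hessian of f at 0 is [[2, 0], [0, 0]] with rank 1, so corank 1. A Groebner basis of the Jacobian ideal J(f) in C{p,q} is {q^4, p}; counting standard monomials gives mu = 4. Corank 1: A-series; mu = 4 gives A_4.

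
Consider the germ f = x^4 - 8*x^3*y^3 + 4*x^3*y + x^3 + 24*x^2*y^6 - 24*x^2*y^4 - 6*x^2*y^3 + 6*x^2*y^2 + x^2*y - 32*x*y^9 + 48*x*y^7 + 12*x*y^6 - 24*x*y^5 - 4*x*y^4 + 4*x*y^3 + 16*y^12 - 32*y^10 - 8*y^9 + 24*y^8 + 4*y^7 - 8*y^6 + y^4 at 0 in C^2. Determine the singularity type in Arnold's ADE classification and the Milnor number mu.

The Hessian of f at 0 is [[0, 0], [0, 0]] with rank 0, so corank 2. A Groebner basis of the Jacobian ideal J(f) in C{x,y} is {x*y^2, -x*y/4 + y^3, x^2 + x*y}; counting standard monomials gives mu = 5. Corank 2; j^3 = x^2*(x + y) has shape L^2 M (L != M), so D-series; mu = 5 gives D_5.

Type D5, Milnor number mu = 5.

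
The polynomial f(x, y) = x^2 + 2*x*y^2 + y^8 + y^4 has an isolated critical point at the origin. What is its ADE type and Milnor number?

Type A_{7}, Milnor number mu = 7.

The Hessian of f at 0 is [[2, 0], [0, 0]] with rank 1, so corank 1. A Groebner basis of the Jacobian ideal J(f) in C{x,y} is {x^4, x^3*y, x + y^2}; counting standard monomials gives mu = 7. Corank 1: A-series; mu = 7 gives A_7.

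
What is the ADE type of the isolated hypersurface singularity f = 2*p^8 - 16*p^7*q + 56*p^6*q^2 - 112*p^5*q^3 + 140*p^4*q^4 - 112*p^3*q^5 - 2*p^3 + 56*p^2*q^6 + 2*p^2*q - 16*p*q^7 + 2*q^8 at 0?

D_{9}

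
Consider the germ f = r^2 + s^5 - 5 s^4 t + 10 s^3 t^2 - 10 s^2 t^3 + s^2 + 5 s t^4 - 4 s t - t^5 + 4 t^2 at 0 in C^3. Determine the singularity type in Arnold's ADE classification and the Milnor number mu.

Type A_4, Milnor number mu = 4.

The Hessian of f at 0 has rank 2. Corank 1: A-series; mu = 4 gives A_4.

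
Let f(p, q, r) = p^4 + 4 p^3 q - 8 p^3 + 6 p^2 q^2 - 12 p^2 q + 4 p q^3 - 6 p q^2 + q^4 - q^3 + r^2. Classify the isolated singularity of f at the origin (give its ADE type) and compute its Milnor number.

Type E_{6}, Milnor number mu = 6.

The Hessian of f at 0 is [[0, 0, 0], [0, 0, 0], [0, 0, 2]] with rank 1, so corank 2. A Groebner basis of the Jacobian ideal J(f) in C{p,q,r} is {q^4, p*q^2 + 2*q^3/3, p^2 + p*q + q^2/4, r}; counting standard monomials gives mu = 6. Corank 2; j^3 = -(2*p + q)^3 is a perfect cube, so E-series; the 4-jet and mu = 6 give E_6.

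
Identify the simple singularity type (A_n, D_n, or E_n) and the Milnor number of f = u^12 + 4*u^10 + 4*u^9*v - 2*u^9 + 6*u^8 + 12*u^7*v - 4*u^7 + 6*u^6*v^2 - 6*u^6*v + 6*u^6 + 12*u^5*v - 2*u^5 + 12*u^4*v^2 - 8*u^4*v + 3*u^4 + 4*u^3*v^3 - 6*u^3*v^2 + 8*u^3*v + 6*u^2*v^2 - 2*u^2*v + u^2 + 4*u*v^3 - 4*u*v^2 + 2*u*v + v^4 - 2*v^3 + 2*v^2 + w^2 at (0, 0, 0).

Type A1, Milnor number mu = 1.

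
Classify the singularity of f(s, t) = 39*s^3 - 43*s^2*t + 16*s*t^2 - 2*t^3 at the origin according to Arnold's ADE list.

D_4

The Hessian of f at 0 is [[0, 0], [0, 0]] with rank 0, so corank 2. A Groebner basis of the Jacobian ideal J(f) in C{s,t} is {t^3, s^2 - 2*t^2/23, s*t - 7*t^2/23}; counting standard monomials gives mu = 4. Corank 2; j^3 = (3*s - t)*(13*s^2 - 10*s*t + 2*t^2) splits into three distinct lines over C (the quadratic factor has nonzero discriminant), so D_4.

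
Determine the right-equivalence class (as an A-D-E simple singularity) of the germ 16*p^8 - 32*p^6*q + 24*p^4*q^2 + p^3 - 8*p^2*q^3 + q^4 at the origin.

The Hessian of f at 0 has rank 0. Corank 2; j^3 = p^3 is a perfect cube, so E-series; the 4-jet and mu = 6 give E_6.

E6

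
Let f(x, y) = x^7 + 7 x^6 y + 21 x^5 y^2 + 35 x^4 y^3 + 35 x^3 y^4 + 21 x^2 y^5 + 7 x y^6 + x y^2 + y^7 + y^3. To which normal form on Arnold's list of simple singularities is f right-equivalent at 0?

D_8

The Hessian of f at 0 has rank 0. Corank 2; j^3 = y^2*(x + y) has shape L^2 M (L != M), so D-series; mu = 8 gives D_8.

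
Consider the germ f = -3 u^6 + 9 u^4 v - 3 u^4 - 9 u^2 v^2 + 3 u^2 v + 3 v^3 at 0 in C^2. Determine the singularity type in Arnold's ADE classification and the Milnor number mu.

Type D_4, Milnor number mu = 4.

The Hessian of f at 0 is [[0, 0], [0, 0]] with rank 0, so corank 2. A Groebner basis of the Jacobian ideal J(f) in C{u,v} is {v^3, u^2 + 3*v^2, u*v}; counting standard monomials gives mu = 4. Corank 2; j^3 = 3*v*(u^2 + v^2) splits into three distinct lines over C (the quadratic factor has nonzero discriminant), so D_4.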